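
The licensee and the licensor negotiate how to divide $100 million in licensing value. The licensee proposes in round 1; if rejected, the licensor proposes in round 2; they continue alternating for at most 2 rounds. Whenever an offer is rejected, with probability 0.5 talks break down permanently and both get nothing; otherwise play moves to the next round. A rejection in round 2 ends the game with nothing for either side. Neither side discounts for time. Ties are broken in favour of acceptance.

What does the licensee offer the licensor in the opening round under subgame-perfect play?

50

By backward induction:
Round 2 (the licensor proposes): the licensee will accept anything ≥ 0, so the licensor offers 0 and keeps 100.
Round 1 (the licensee proposes): rejecting gives the licensor an expected 0.5 × 100 = 50. The licensee offers 50 and keeps 100 − 50 = 50.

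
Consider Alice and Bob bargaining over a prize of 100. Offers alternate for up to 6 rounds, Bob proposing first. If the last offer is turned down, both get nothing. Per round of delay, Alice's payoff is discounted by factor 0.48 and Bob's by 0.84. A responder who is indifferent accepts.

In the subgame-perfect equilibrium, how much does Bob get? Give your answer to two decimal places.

Round 6 (Alice proposes): rejection yields 0 for Bob; Alice offers 0 and keeps 100.
Round 5 (Bob proposes): Alice can get 100 next round, worth 0.48 × 100 = 48 now. Bob offers 48 and keeps 100 − 48 = 52.
Round 4 (Alice proposes): Bob can get 52 next round, worth 0.84 × 52 = 43.68 now, so Alice offers 43.68, keeping 56.32.
Round 3 (Bob proposes): Alice can get 56.32 next round, worth 0.48 × 56.32 = 27.0336 now. Bob offers 27.0336 and keeps 100 − 27.0336 = 72.9664.
Round 2 (Alice proposes): Bob can get 72.9664 next round, worth 0.84 × 72.9664 = 61.291776 now, so Alice offers 61.291776, keeping 38.708224.
Round 1 (Bob proposes): Alice can get 38.708224 next round, worth 0.48 × 38.708224 = 18.57994752 now. Bob offers 18.57994752 and keeps 100 − 18.57994752 = 81.42005248.

81.42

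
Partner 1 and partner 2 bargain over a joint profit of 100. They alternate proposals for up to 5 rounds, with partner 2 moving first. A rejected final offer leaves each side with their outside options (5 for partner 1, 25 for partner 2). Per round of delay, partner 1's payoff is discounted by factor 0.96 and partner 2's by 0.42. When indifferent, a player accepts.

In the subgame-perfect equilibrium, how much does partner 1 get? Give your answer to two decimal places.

Round 5 (partner 2 proposes): partner 1 gets 5 if talks fail, so partner 2 offers 5 and keeps 95.
Round 4 (partner 1 proposes): partner 2 can get 95 next round, worth 0.42 × 95 = 39.9 now, so partner 1 offers 39.9, keeping 60.1.
Round 3 (partner 2 proposes): partner 1 can get 60.1 next round, worth 0.96 × 60.1 = 57.696 now, so partner 2 offers 57.696, keeping 42.304.
Round 2 (partner 1 proposes): partner 2 can get 42.304 next round, worth 0.42 × 42.304 = 17.76768 now, so partner 1 offers 17.76768, keeping 82.23232.
Round 1 (partner 2 proposes): partner 1 can get 82.23232 next round, worth 0.96 × 82.23232 = 78.9430272 now, so partner 2 offers 78.9430272, keeping 21.0569728.

78.94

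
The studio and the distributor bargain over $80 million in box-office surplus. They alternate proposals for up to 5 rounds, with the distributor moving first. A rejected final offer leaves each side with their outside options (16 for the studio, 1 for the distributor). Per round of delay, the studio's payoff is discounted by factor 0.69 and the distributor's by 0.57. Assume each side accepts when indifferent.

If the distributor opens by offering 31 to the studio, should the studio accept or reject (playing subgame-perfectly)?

Reject

Round 5 (the distributor proposes): the studio gets 16 if talks fail, so the distributor offers 16 and keeps 64.
Round 4 (the studio proposes): the distributor can get 64 next round, worth 0.57 × 64 = 36.48 now; the studio offers that and keeps 43.52.
Round 3 (the distributor proposes): the studio can get 43.52 next round, worth 0.69 × 43.52 = 30.0288 now; the distributor offers that and keeps 49.9712.
Round 2 (the studio proposes): the distributor can get 49.9712 next round, worth 0.57 × 49.9712 = 28.483584 now; the studio offers that and keeps 51.516416.
So by rejecting in round 1, the studio gets 51.516416 next round, worth 0.69 × 51.516416 = 35.54632704 now.
Offer 31 < 35.54632704, so the studio rejects.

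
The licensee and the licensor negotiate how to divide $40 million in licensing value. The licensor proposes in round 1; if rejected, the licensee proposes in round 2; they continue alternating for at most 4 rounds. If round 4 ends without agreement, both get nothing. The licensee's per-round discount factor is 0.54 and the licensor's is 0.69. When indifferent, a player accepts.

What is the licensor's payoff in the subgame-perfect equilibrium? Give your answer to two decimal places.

25.26

Round 4 (the licensee proposes): rejection yields 0 for the licensor; the licensee offers 0 and keeps 40.
Round 3 (the licensor proposes): the licensee can get 40 next round, worth 0.54 × 40 = 21.6 now. The licensor offers 21.6 and keeps 40 − 21.6 = 18.4.
Round 2 (the licensee proposes): the licensor can get 18.4 next round, worth 0.69 × 18.4 = 12.696 now. The licensee offers 12.696 and keeps 40 − 12.696 = 27.304.
Round 1 (the licensor proposes): the licensee can get 27.304 next round, worth 0.54 × 27.304 = 14.74416 now. The licensor offers 14.74416 and keeps 40 − 14.74416 = 25.25584.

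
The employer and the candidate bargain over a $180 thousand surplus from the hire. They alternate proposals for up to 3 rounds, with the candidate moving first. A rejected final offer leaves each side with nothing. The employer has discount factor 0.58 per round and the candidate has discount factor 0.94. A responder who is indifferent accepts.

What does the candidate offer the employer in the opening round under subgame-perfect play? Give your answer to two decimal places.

Solve by backward induction from round 3.
Round 3 (the candidate proposes): the employer will accept anything ≥ 0, so the candidate offers 0 and keeps 180.
Round 2 (the employer proposes): the candidate can get 180 next round, worth 0.94 × 180 = 169.2 now. The employer offers 169.2 and keeps 180 − 169.2 = 10.8.
Round 1 (the candidate proposes): the employer can get 10.8 next round, worth 0.58 × 10.8 = 6.264 now. The candidate offers 6.264 and keeps 180 − 6.264 = 173.736.

6.26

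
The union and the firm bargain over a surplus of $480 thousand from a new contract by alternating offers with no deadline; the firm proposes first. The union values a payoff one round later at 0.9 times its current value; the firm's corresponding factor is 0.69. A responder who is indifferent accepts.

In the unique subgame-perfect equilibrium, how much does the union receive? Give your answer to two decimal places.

Let x be the firm's share when the firm proposes and y be the union's share when the union proposes.
The union accepts iff offered ≥ 0.9·y, so x = 480 − 0.9y. Symmetrically y = 480 − 0.69x.
Substituting: x = 480 − 0.9(480 − 0.69x), giving x(1 − 0.69·0.9) = 480(1 − 0.9).
So x = 480 × 0.1 / 0.379 ≈ 126.6491, and the union receives 480 − x ≈ 353.3509.

353.35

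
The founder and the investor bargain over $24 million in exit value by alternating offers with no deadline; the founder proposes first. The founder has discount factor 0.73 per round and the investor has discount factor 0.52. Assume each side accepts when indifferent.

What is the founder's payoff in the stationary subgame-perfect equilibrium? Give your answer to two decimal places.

18.57

When the founder proposes, the investor accepts any offer worth at least 0.52 times what the investor would get by proposing next round; and vice versa.
This gives x = 24 − 0.52y and y = 24 − 0.73x, where x and y are each side's share when it proposes.
Hence (1 − 0.52·0.73)x = 24(1 − 0.52), i.e. 0.6204·x = 11.52.
x ≈ 18.5687; the investor's share is 24 − x ≈ 5.4313.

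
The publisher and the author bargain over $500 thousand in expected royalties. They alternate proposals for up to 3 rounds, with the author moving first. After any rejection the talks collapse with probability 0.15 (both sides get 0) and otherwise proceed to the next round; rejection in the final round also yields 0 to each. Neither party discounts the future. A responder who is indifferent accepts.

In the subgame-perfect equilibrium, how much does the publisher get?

By backward induction:
Round 3 (the author proposes): rejection yields 0 for the publisher; the author offers 0 and keeps 500.
Round 2 (the publisher proposes): rejecting gives the author an expected 0.85 × 500 = 425. The publisher offers 425 and keeps 500 − 425 = 75.
Round 1 (the author proposes): rejecting gives the publisher an expected 0.85 × 75 = 63.75; the author offers that and keeps 436.25.

63.75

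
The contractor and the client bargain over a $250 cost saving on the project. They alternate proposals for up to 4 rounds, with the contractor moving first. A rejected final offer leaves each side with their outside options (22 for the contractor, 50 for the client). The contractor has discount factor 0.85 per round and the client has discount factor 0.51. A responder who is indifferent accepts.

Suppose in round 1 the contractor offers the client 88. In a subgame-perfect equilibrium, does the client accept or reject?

Round 4 (the client proposes): the contractor gets 22 if talks fail, so the client offers 22 and keeps 228.
Round 3 (the contractor proposes): the client can get 228 next round, worth 0.51 × 228 = 116.28 now, so the contractor offers 116.28, keeping 133.72.
Round 2 (the client proposes): the contractor can get 133.72 next round, worth 0.85 × 133.72 = 113.662 now, so the client offers 113.662, keeping 136.338.
So by rejecting in round 1, the client gets 136.338 next round, worth 0.51 × 136.338 = 69.53238 now.
Offer 88 ≥ 69.53238, so the client accepts.

Accept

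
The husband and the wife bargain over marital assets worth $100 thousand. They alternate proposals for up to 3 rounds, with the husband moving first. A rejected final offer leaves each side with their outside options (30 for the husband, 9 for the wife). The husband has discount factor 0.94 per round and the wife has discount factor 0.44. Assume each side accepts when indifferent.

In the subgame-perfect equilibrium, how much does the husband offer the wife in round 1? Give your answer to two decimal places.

6.36

Work backward from the last round.
Round 3 (the husband proposes): the wife gets 9 if talks fail, so the husband offers 9 and keeps 91.
Round 2 (the wife proposes): the husband can get 91 next round, worth 0.94 × 91 = 85.54 now. The wife offers 85.54 and keeps 100 − 85.54 = 14.46.
Round 1 (the husband proposes): the wife can get 14.46 next round, worth 0.44 × 14.46 = 6.3624 now; the husband offers that and keeps 93.6376.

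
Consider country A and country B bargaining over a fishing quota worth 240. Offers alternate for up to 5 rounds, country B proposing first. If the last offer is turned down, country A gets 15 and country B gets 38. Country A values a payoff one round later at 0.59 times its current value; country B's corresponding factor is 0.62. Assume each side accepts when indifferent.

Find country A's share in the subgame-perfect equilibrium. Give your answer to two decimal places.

Round 5 (country B proposes): country A gets 15 if talks fail, so country B offers 15 and keeps 225.
Round 4 (country A proposes): country B can get 225 next round, worth 0.62 × 225 = 139.5 now, so country A offers 139.5, keeping 100.5.
Round 3 (country B proposes): country A can get 100.5 next round, worth 0.59 × 100.5 = 59.295 now; country B offers that and keeps 180.705.
Round 2 (country A proposes): country B can get 180.705 next round, worth 0.62 × 180.705 = 112.0371 now; country A offers that and keeps 127.9629.
Round 1 (country B proposes): country A can get 127.9629 next round, worth 0.59 × 127.9629 = 75.498111 now, so country B offers 75.498111, keeping 164.501889.

75.50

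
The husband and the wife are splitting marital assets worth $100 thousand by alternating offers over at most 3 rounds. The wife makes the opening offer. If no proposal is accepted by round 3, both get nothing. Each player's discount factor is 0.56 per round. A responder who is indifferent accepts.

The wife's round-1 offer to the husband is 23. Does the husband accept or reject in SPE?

Reject

Work out the husband's continuation value if the offer is rejected.
Round 3 (the wife proposes): the husband will accept anything ≥ 0, so the wife offers 0 and keeps 100.
Round 2 (the husband proposes): the wife can get 100 next round, worth 0.56 × 100 = 56 now, so the husband offers 56, keeping 44.
So by rejecting in round 1, the husband gets 44 next round, worth 0.56 × 44 = 24.64 now.
Offer 23 < 24.64, so the husband rejects.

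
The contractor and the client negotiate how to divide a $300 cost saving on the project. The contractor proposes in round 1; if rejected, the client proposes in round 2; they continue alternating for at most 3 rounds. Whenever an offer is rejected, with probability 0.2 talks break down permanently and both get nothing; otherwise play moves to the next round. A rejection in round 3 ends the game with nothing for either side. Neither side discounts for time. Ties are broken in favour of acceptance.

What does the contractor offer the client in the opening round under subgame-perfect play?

Round 3 (the contractor proposes): rejection yields 0 for the client; the contractor offers 0 and keeps 300.
Round 2 (the client proposes): rejecting gives the contractor an expected 0.8 × 300 = 240; the client offers that and keeps 60.
Round 1 (the contractor proposes): rejecting gives the client an expected 0.8 × 60 = 48, so the contractor offers 48, keeping 252.

48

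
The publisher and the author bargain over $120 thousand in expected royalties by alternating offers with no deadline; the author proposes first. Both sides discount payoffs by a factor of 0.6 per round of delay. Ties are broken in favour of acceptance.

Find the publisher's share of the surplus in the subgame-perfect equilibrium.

When the author proposes, the publisher accepts any offer worth at least 0.6 times what the publisher would get by proposing next round; and vice versa.
This gives x = 120 − 0.6y and y = 120 − 0.6x, where x and y are each side's share when it proposes.
Hence (1 − 0.6·0.6)x = 120(1 − 0.6), i.e. 0.64·x = 48.
x = 75; the publisher's share is 120 − x = 45.

45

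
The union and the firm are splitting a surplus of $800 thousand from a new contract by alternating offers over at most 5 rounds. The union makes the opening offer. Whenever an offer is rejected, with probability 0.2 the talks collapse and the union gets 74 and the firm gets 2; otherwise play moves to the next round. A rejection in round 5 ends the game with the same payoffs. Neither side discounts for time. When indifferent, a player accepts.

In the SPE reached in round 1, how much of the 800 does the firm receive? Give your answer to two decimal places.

191.98

Round 5 (the union proposes): the firm gets 2 if talks fail, so the union offers 2 and keeps 798.
Round 4 (the firm proposes): rejecting gives the union an expected 0.8 × 798 + 0.2 × 74 = 653.2, so the firm offers 653.2, keeping 146.8.
Round 3 (the union proposes): rejecting gives the firm an expected 0.8 × 146.8 + 0.2 × 2 = 117.84, so the union offers 117.84, keeping 682.16.
Round 2 (the firm proposes): rejecting gives the union an expected 0.8 × 682.16 + 0.2 × 74 = 560.528, so the firm offers 560.528, keeping 239.472.
Round 1 (the union proposes): rejecting gives the firm an expected 0.8 × 239.472 + 0.2 × 2 = 191.9776. The union offers 191.9776 and keeps 800 − 191.9776 = 608.0224.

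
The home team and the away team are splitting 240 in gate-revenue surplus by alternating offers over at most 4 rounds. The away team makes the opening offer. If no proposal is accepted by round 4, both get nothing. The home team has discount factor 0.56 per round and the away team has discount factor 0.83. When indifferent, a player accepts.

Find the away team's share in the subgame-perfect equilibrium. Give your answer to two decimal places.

Round 4 (the home team proposes): the away team will accept anything ≥ 0, so the home team offers 0 and keeps 240.
Round 3 (the away team proposes): the home team can get 240 next round, worth 0.56 × 240 = 134.4 now, so the away team offers 134.4, keeping 105.6.
Round 2 (the home team proposes): the away team can get 105.6 next round, worth 0.83 × 105.6 = 87.648 now, so the home team offers 87.648, keeping 152.352.
Round 1 (the away team proposes): the home team can get 152.352 next round, worth 0.56 × 152.352 = 85.31712 now, so the away team offers 85.31712, keeping 154.68288.

154.68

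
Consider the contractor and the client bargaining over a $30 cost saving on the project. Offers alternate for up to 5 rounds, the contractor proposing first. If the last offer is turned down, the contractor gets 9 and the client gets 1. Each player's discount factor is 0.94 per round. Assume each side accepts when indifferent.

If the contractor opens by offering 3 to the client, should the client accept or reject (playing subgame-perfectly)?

Reject

Round 5 (the contractor proposes): the client gets 1 if talks fail, so the contractor offers 1 and keeps 29.
Round 4 (the client proposes): the contractor can get 29 next round, worth 0.94 × 29 = 27.26 now. The client offers 27.26 and keeps 30 − 27.26 = 2.74.
Round 3 (the contractor proposes): the client can get 2.74 next round, worth 0.94 × 2.74 = 2.5756 now. The contractor offers 2.5756 and keeps 30 − 2.5756 = 27.4244.
Round 2 (the client proposes): the contractor can get 27.4244 next round, worth 0.94 × 27.4244 = 25.778936 now; the client offers that and keeps 4.221064.
So by rejecting in round 1, the client gets 4.221064 next round, worth 0.94 × 4.221064 = 3.96780016 now.
Offer 3 < 3.96780016, so the client rejects.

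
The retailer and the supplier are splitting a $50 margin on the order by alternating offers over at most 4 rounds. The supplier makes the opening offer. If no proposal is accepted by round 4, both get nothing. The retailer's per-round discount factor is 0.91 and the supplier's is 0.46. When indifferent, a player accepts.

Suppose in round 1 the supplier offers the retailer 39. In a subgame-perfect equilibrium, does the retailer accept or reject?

Reject

Round 4 (the retailer proposes): the supplier will accept anything ≥ 0, so the retailer offers 0 and keeps 50.
Round 3 (the supplier proposes): the retailer can get 50 next round, worth 0.91 × 50 = 45.5 now, so the supplier offers 45.5, keeping 4.5.
Round 2 (the retailer proposes): the supplier can get 4.5 next round, worth 0.46 × 4.5 = 2.07 now, so the retailer offers 2.07, keeping 47.93.
So by rejecting in round 1, the retailer gets 47.93 next round, worth 0.91 × 47.93 = 43.6163 now.
Offer 39 < 43.6163, so the retailer rejects.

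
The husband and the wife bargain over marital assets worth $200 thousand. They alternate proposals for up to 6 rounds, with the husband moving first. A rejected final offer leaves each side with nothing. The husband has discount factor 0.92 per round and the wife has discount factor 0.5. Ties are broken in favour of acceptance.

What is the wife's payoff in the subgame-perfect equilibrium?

32.84

Round 6 (the wife proposes): the husband will accept anything ≥ 0, so the wife offers 0 and keeps 200.
Round 5 (the husband proposes): the wife can get 200 next round, worth 0.5 × 200 = 100 now, so the husband offers 100, keeping 100.
Round 4 (the wife proposes): the husband can get 100 next round, worth 0.92 × 100 = 92 now. The wife offers 92 and keeps 200 − 92 = 108.
Round 3 (the husband proposes): the wife can get 108 next round, worth 0.5 × 108 = 54 now; the husband offers that and keeps 146.
Round 2 (the wife proposes): the husband can get 146 next round, worth 0.92 × 146 = 134.32 now; the wife offers that and keeps 65.68.
Round 1 (the husband proposes): the wife can get 65.68 next round, worth 0.5 × 65.68 = 32.84 now, so the husband offers 32.84, keeping 167.16.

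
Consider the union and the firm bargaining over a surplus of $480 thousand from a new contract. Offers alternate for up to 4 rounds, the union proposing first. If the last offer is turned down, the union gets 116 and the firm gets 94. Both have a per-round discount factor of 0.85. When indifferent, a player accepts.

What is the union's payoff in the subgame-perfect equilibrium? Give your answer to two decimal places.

195.26

Round 4 (the firm proposes): the union gets 116 if talks fail, so the firm offers 116 and keeps 364.
Round 3 (the union proposes): the firm can get 364 next round, worth 0.85 × 364 = 309.4 now; the union offers that and keeps 170.6.
Round 2 (the firm proposes): the union can get 170.6 next round, worth 0.85 × 170.6 = 145.01 now; the firm offers that and keeps 334.99.
Round 1 (the union proposes): the firm can get 334.99 next round, worth 0.85 × 334.99 = 284.7415 now, so the union offers 284.7415, keeping 195.2585.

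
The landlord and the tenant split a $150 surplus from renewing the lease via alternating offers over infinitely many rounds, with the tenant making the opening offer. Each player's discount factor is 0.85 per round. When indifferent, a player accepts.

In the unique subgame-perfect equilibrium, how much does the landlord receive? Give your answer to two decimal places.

Let x be the tenant's share when the tenant proposes and y be the landlord's share when the landlord proposes.
The landlord accepts iff offered ≥ 0.85·y, so x = 150 − 0.85y. Symmetrically y = 150 − 0.85x.
Substituting: x = 150 − 0.85(150 − 0.85x), giving x(1 − 0.85·0.85) = 150(1 − 0.85).
So x = 150 × 0.15 / 0.2775 ≈ 81.0811, and the landlord receives 150 − x ≈ 68.9189.

68.92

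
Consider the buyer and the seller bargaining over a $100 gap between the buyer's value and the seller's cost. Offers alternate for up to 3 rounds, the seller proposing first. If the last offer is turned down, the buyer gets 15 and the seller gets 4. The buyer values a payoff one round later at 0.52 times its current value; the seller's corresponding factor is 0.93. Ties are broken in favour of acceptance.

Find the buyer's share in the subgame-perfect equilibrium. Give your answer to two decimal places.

10.89

Round 3 (the seller proposes): the buyer gets 15 if talks fail, so the seller offers 15 and keeps 85.
Round 2 (the buyer proposes): the seller can get 85 next round, worth 0.93 × 85 = 79.05 now; the buyer offers that and keeps 20.95.
Round 1 (the seller proposes): the buyer can get 20.95 next round, worth 0.52 × 20.95 = 10.894 now, so the seller offers 10.894, keeping 89.106.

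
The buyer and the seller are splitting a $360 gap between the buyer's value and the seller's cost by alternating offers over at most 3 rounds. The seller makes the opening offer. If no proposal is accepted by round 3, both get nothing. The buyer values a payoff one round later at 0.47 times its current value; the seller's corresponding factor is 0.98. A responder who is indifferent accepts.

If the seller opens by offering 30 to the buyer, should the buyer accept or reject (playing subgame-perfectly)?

Accept

Work out the buyer's continuation value if the offer is rejected.
Round 3 (the seller proposes): rejection yields 0 for the buyer; the seller offers 0 and keeps 360.
Round 2 (the buyer proposes): the seller can get 360 next round, worth 0.98 × 360 = 352.8 now. The buyer offers 352.8 and keeps 360 − 352.8 = 7.2.
So by rejecting in round 1, the buyer gets 7.2 next round, worth 0.47 × 7.2 = 3.384 now.
Offer 30 ≥ 3.384, so the buyer accepts.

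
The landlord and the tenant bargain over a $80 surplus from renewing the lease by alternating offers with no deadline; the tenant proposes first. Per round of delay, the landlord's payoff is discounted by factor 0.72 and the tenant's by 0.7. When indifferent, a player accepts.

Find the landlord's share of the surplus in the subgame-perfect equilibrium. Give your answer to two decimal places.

34.84

In a stationary SPE each proposer offers the other exactly their discounted continuation value.
If the tenant keeps x when proposing and the landlord keeps y when proposing, then x = 80 − 0.72y and y = 80 − 0.7x.
Solving: x = 80(1 − 0.72) / (1 − 0.7·0.72) = 22.4 / 0.496 ≈ 45.1613.
The landlord gets 80 − 45.1613 ≈ 34.8387.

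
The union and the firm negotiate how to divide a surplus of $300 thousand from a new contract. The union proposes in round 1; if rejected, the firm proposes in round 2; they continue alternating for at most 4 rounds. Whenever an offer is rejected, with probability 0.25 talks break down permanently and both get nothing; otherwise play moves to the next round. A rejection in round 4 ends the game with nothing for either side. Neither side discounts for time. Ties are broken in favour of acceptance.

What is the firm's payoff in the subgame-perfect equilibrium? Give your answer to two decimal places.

Round 4 (the firm proposes): rejection yields 0 for the union; the firm offers 0 and keeps 300.
Round 3 (the union proposes): rejecting gives the firm an expected 0.75 × 300 = 225, so the union offers 225, keeping 75.
Round 2 (the firm proposes): rejecting gives the union an expected 0.75 × 75 = 56.25; the firm offers that and keeps 243.75.
Round 1 (the union proposes): rejecting gives the firm an expected 0.75 × 243.75 = 182.8125, so the union offers 182.8125, keeping 117.1875.

182.81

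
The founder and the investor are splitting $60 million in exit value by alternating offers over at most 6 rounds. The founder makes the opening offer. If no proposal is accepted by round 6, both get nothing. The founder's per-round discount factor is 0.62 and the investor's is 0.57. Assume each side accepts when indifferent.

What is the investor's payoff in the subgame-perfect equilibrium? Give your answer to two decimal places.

21.86

Round 6 (the investor proposes): rejection yields 0 for the founder; the investor offers 0 and keeps 60.
Round 5 (the founder proposes): the investor can get 60 next round, worth 0.57 × 60 = 34.2 now. The founder offers 34.2 and keeps 60 − 34.2 = 25.8.
Round 4 (the investor proposes): the founder can get 25.8 next round, worth 0.62 × 25.8 = 15.996 now. The investor offers 15.996 and keeps 60 − 15.996 = 44.004.
Round 3 (the founder proposes): the investor can get 44.004 next round, worth 0.57 × 44.004 = 25.08228 now, so the founder offers 25.08228, keeping 34.91772.
Round 2 (the investor proposes): the founder can get 34.91772 next round, worth 0.62 × 34.91772 = 21.6489864 now; the investor offers that and keeps 38.3510136.
Round 1 (the founder proposes): the investor can get 38.3510136 next round, worth 0.57 × 38.3510136 = 21.860077752 now; the founder offers that and keeps 38.139922248.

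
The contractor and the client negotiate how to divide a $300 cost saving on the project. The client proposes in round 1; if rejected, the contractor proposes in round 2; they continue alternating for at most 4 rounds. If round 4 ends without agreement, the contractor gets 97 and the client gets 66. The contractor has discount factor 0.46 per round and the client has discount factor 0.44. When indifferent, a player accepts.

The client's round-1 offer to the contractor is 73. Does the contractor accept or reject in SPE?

Reject

Round 4 (the contractor proposes): the client gets 66 if talks fail, so the contractor offers 66 and keeps 234.
Round 3 (the client proposes): the contractor can get 234 next round, worth 0.46 × 234 = 107.64 now, so the client offers 107.64, keeping 192.36.
Round 2 (the contractor proposes): the client can get 192.36 next round, worth 0.44 × 192.36 = 84.6384 now; the contractor offers that and keeps 215.3616.
So by rejecting in round 1, the contractor gets 215.3616 next round, worth 0.46 × 215.3616 = 99.066336 now.
Offer 73 < 99.066336, so the contractor rejects.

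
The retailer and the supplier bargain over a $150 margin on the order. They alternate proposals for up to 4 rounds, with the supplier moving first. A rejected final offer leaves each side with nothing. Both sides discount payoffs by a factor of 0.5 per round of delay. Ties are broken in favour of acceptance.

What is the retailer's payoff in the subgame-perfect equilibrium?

56.25

Round 4 (the retailer proposes): the supplier will accept anything ≥ 0, so the retailer offers 0 and keeps 150.
Round 3 (the supplier proposes): the retailer can get 150 next round, worth 0.5 × 150 = 75 now, so the supplier offers 75, keeping 75.
Round 2 (the retailer proposes): the supplier can get 75 next round, worth 0.5 × 75 = 37.5 now. The retailer offers 37.5 and keeps 150 − 37.5 = 112.5.
Round 1 (the supplier proposes): the retailer can get 112.5 next round, worth 0.5 × 112.5 = 56.25 now, so the supplier offers 56.25, keeping 93.75.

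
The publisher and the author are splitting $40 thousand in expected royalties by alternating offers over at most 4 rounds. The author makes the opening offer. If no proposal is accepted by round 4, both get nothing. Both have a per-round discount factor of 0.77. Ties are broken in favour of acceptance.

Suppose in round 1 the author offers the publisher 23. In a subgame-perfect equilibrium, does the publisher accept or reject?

Round 4 (the publisher proposes): rejection yields 0 for the author; the publisher offers 0 and keeps 40.
Round 3 (the author proposes): the publisher can get 40 next round, worth 0.77 × 40 = 30.8 now, so the author offers 30.8, keeping 9.2.
Round 2 (the publisher proposes): the author can get 9.2 next round, worth 0.77 × 9.2 = 7.084 now, so the publisher offers 7.084, keeping 32.916.
So by rejecting in round 1, the publisher gets 32.916 next round, worth 0.77 × 32.916 = 25.34532 now.
Offer 23 < 25.34532, so the publisher rejects.

Reject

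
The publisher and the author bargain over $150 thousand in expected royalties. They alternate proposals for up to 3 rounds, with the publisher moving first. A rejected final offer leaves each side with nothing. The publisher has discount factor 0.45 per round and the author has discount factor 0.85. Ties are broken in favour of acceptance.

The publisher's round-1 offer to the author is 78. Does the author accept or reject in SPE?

Round 3 (the publisher proposes): rejection yields 0 for the author; the publisher offers 0 and keeps 150.
Round 2 (the author proposes): the publisher can get 150 next round, worth 0.45 × 150 = 67.5 now; the author offers that and keeps 82.5.
So by rejecting in round 1, the author gets 82.5 next round, worth 0.85 × 82.5 = 70.125 now.
Offer 78 ≥ 70.125, so the author accepts.

Accept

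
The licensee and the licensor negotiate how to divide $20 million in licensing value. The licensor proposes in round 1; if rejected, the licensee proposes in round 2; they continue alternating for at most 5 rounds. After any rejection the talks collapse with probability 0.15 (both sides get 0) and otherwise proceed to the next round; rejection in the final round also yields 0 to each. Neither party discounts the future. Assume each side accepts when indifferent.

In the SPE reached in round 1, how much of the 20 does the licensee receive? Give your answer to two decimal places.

Round 5 (the licensor proposes): rejection yields 0 for the licensee; the licensor offers 0 and keeps 20.
Round 4 (the licensee proposes): rejecting gives the licensor an expected 0.85 × 20 = 17, so the licensee offers 17, keeping 3.
Round 3 (the licensor proposes): rejecting gives the licensee an expected 0.85 × 3 = 2.55; the licensor offers that and keeps 17.45.
Round 2 (the licensee proposes): rejecting gives the licensor an expected 0.85 × 17.45 = 14.8325. The licensee offers 14.8325 and keeps 20 − 14.8325 = 5.1675.
Round 1 (the licensor proposes): rejecting gives the licensee an expected 0.85 × 5.1675 = 4.392375. The licensor offers 4.392375 and keeps 20 − 4.392375 = 15.607625.

4.39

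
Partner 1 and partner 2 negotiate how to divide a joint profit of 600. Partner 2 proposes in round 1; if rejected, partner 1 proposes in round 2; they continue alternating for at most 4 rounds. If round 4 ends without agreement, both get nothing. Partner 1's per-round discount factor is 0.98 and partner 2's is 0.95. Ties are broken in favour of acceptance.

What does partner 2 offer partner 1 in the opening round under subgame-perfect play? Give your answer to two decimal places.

576.83

Work backward from the last round.
Round 4 (partner 1 proposes): rejection yields 0 for partner 2; partner 1 offers 0 and keeps 600.
Round 3 (partner 2 proposes): partner 1 can get 600 next round, worth 0.98 × 600 = 588 now; partner 2 offers that and keeps 12.
Round 2 (partner 1 proposes): partner 2 can get 12 next round, worth 0.95 × 12 = 11.4 now. Partner 1 offers 11.4 and keeps 600 − 11.4 = 588.6.
Round 1 (partner 2 proposes): partner 1 can get 588.6 next round, worth 0.98 × 588.6 = 576.828 now; partner 2 offers that and keeps 23.172.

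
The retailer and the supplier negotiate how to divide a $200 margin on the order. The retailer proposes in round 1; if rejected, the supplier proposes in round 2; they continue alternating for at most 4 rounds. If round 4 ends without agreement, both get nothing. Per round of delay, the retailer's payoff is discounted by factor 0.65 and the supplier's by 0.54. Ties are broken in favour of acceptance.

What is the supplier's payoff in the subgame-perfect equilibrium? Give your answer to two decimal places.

Round 4 (the supplier proposes): rejection yields 0 for the retailer; the supplier offers 0 and keeps 200.
Round 3 (the retailer proposes): the supplier can get 200 next round, worth 0.54 × 200 = 108 now, so the retailer offers 108, keeping 92.
Round 2 (the supplier proposes): the retailer can get 92 next round, worth 0.65 × 92 = 59.8 now; the supplier offers that and keeps 140.2.
Round 1 (the retailer proposes): the supplier can get 140.2 next round, worth 0.54 × 140.2 = 75.708 now; the retailer offers that and keeps 124.292.

75.71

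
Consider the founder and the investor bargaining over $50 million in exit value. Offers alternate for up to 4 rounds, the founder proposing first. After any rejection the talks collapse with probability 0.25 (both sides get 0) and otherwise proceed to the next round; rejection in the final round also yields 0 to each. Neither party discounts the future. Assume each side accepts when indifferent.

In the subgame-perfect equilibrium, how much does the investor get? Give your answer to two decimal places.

30.47

By backward induction:
Round 4 (the investor proposes): rejection yields 0 for the founder; the investor offers 0 and keeps 50.
Round 3 (the founder proposes): rejecting gives the investor an expected 0.75 × 50 = 37.5, so the founder offers 37.5, keeping 12.5.
Round 2 (the investor proposes): rejecting gives the founder an expected 0.75 × 12.5 = 9.375; the investor offers that and keeps 40.625.
Round 1 (the founder proposes): rejecting gives the investor an expected 0.75 × 40.625 = 30.46875; the founder offers that and keeps 19.53125.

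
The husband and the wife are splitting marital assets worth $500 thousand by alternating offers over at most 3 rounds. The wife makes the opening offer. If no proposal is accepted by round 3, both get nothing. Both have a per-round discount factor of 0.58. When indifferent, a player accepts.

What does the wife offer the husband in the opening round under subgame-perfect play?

Round 3 (the wife proposes): the husband will accept anything ≥ 0, so the wife offers 0 and keeps 500.
Round 2 (the husband proposes): the wife can get 500 next round, worth 0.58 × 500 = 290 now. The husband offers 290 and keeps 500 − 290 = 210.
Round 1 (the wife proposes): the husband can get 210 next round, worth 0.58 × 210 = 121.8 now. The wife offers 121.8 and keeps 500 − 121.8 = 378.2.

121.8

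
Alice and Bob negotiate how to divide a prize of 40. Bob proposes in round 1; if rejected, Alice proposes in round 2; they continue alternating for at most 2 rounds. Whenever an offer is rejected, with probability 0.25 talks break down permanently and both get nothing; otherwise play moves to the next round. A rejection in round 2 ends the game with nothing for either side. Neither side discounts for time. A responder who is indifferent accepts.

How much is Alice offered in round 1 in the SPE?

30

Round 2 (Alice proposes): rejection yields 0 for Bob; Alice offers 0 and keeps 40.
Round 1 (Bob proposes): rejecting gives Alice an expected 0.75 × 40 = 30, so Bob offers 30, keeping 10.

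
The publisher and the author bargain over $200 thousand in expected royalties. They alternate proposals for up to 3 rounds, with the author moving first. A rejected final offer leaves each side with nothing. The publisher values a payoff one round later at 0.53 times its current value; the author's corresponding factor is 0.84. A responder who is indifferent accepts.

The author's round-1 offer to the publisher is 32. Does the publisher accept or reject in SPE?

Accept

Round 3 (the author proposes): rejection yields 0 for the publisher; the author offers 0 and keeps 200.
Round 2 (the publisher proposes): the author can get 200 next round, worth 0.84 × 200 = 168 now. The publisher offers 168 and keeps 200 − 168 = 32.
So by rejecting in round 1, the publisher gets 32 next round, worth 0.53 × 32 = 16.96 now.
Offer 32 ≥ 16.96, so the publisher accepts.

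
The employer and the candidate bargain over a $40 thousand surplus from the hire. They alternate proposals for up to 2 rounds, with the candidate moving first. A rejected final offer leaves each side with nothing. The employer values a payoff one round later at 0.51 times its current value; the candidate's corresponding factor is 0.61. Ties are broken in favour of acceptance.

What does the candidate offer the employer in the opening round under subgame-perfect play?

Solve by backward induction from round 2.
Round 2 (the employer proposes): the candidate will accept anything ≥ 0, so the employer offers 0 and keeps 40.
Round 1 (the candidate proposes): the employer can get 40 next round, worth 0.51 × 40 = 20.4 now. The candidate offers 20.4 and keeps 40 − 20.4 = 19.6.

20.4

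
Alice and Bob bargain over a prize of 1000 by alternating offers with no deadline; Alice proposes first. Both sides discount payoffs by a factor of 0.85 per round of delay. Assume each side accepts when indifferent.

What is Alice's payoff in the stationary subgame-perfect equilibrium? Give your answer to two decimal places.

540.54

In a stationary SPE each proposer offers the other exactly their discounted continuation value.
If Alice keeps x when proposing and Bob keeps y when proposing, then x = 1000 − 0.85y and y = 1000 − 0.85x.
Solving: x = 1000(1 − 0.85) / (1 − 0.85·0.85) = 150 / 0.2775 ≈ 540.5405.
Bob gets 1000 − 540.5405 ≈ 459.4595.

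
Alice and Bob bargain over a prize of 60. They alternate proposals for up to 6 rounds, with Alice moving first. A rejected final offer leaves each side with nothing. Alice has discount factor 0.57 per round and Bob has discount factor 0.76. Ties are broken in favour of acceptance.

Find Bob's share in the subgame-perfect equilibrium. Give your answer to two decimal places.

36.66

Work backward from the last round.
Round 6 (Bob proposes): rejection yields 0 for Alice; Bob offers 0 and keeps 60.
Round 5 (Alice proposes): Bob can get 60 next round, worth 0.76 × 60 = 45.6 now. Alice offers 45.6 and keeps 60 − 45.6 = 14.4.
Round 4 (Bob proposes): Alice can get 14.4 next round, worth 0.57 × 14.4 = 8.208 now; Bob offers that and keeps 51.792.
Round 3 (Alice proposes): Bob can get 51.792 next round, worth 0.76 × 51.792 = 39.36192 now. Alice offers 39.36192 and keeps 60 − 39.36192 = 20.63808.
Round 2 (Bob proposes): Alice can get 20.63808 next round, worth 0.57 × 20.63808 = 11.7637056 now, so Bob offers 11.7637056, keeping 48.2362944.
Round 1 (Alice proposes): Bob can get 48.2362944 next round, worth 0.76 × 48.2362944 = 36.659583744 now, so Alice offers 36.659583744, keeping 23.340416256.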